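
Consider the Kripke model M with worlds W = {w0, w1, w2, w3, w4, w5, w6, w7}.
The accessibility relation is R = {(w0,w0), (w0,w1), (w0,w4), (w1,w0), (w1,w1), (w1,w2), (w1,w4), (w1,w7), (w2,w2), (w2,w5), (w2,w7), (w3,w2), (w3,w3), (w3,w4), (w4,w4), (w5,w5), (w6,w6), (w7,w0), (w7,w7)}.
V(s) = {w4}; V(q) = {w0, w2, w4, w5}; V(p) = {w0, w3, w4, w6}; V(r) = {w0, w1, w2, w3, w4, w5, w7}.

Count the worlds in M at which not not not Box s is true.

7

Recall that Box ψ holds at a world iff ψ holds at every accessible world, and Dia ψ holds iff ψ holds at some accessible world.
Let φ = not not not Box s. Evaluate φ at each world:
  w0 (successors {w0, w1, w4}): φ is true.
  w1 (successors {w0, w1, w2, w4, w7}): φ is true.
  w2 (successors {w2, w5, w7}): φ is true.
  w3 (successors {w2, w3, w4}): φ is true.
  w4 (successors {w4}): φ is false.
  w5 (successors {w5}): φ is true.
  w6 (successors {w6}): φ is true.
  w7 (successors {w0, w7}): φ is true.
For instance, at w5:
  At w5: not not Box s is false, so not not not Box s is true.
    At w5: not Box s is true, so not not Box s is false.
      At w5: Box s is false, so not Box s is true.
Satisfying worlds: {w0, w1, w2, w3, w5, w6, w7}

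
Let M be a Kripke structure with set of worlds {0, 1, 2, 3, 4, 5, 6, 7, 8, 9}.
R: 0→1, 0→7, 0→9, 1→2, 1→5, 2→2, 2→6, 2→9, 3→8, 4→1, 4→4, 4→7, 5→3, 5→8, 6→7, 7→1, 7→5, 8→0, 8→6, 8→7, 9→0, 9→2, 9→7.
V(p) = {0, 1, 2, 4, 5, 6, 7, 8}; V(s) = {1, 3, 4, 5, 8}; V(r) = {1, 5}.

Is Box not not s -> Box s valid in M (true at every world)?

Yes

Let φ = Box not not s -> Box s. Evaluate φ at each world:
  0 (successors {1, 7, 9}): φ is true.
  1 (successors {2, 5}): φ is true.
  2 (successors {2, 6, 9}): φ is true.
  3 (successors {8}): φ is true.
  4 (successors {1, 4, 7}): φ is true.
  5 (successors {3, 8}): φ is true.
  6 (successors {7}): φ is true.
  7 (successors {1, 5}): φ is true.
  8 (successors {0, 6, 7}): φ is true.
  9 (successors {0, 2, 7}): φ is true.
For instance, at 1:
  At 1: Box not not s is false, Box s is false, so Box not not s -> Box s is true.
    At 1: Box not not s requires not not s at every successor {2, 5}.
      not not s fails at 2, so Box not not s is false at 1.
    At 1: Box s requires s at every successor {2, 5}.
      s fails at 2, so Box s is false at 1.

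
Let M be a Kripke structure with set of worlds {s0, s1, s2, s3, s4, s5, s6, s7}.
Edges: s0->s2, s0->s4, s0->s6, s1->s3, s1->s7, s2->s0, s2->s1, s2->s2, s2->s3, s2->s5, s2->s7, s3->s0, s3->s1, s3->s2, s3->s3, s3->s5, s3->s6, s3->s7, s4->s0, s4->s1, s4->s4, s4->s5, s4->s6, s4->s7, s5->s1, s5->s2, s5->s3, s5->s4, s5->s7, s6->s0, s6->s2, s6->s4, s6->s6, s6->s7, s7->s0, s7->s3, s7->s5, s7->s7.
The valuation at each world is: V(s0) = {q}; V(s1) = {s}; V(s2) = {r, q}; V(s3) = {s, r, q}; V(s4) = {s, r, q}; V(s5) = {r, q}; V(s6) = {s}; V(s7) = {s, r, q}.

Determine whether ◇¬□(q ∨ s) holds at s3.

At s3: ◇¬□(q ∨ s) requires ¬□(q ∨ s) at some successor in {s0, s1, s2, s3, s5, s6, s7}.
  At s0: ¬□(q ∨ s) is false.
  At s1: ¬□(q ∨ s) is false.
  At s2: ¬□(q ∨ s) is false.
  At s3: ¬□(q ∨ s) is false.
  At s5: ¬□(q ∨ s) is false.
  At s6: ¬□(q ∨ s) is false.
  At s7: ¬□(q ∨ s) is false.
So ◇¬□(q ∨ s) is false at s3.

No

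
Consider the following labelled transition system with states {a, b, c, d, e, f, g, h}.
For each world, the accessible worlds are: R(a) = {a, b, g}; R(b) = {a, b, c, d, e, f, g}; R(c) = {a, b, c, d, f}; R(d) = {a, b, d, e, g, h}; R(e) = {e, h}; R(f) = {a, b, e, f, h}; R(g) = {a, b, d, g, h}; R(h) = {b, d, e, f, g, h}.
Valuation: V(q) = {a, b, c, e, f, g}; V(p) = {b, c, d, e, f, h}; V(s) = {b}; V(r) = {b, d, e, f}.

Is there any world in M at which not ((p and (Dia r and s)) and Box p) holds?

Yes

Recall that Box ψ holds at a world iff ψ holds at every accessible world, and Dia ψ holds iff ψ holds at some accessible world.
Let φ = not ((p and (Dia r and s)) and Box p). Evaluate φ at each world:
  a (successors {a, b, g}): φ is true.
  b (successors {a, b, c, d, e, f, g}): φ is true.
  c (successors {a, b, c, d, f}): φ is true.
  d (successors {a, b, d, e, g, h}): φ is true.
  e (successors {e, h}): φ is true.
  f (successors {a, b, e, f, h}): φ is true.
  g (successors {a, b, d, g, h}): φ is true.
  h (successors {b, d, e, f, g, h}): φ is true.
Detail at a (witness):
  At a: (p and (Dia r and s)) and Box p is false, so not ((p and (Dia r and s)) and Box p) is true.
    At a: p and (Dia r and s) is false, Box p is false, so (p and (Dia r and s)) and Box p is false.
      At a: p is false, Dia r and s is false, so p and (Dia r and s) is false.
      At a: Box p requires p at every successor {a, b, g}.
        p fails at a, so Box p is false at a.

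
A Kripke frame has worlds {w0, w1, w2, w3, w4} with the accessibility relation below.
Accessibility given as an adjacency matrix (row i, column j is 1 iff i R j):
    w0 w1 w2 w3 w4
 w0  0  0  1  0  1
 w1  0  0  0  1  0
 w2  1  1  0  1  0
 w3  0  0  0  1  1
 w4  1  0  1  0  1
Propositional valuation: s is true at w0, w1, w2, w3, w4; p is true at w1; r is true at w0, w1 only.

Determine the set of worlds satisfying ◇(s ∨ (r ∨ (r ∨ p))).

Let φ = ◇(s ∨ (r ∨ (r ∨ p))). Evaluate φ at each world:
  w0 (successors {w2, w4}): φ is true.
  w1 (successors {w3}): φ is true.
  w2 (successors {w0, w1, w3}): φ is true.
  w3 (successors {w3, w4}): φ is true.
  w4 (successors {w0, w2, w4}): φ is true.
For instance, at w0:
  At w0: ◇(s ∨ (r ∨ (r ∨ p))) requires s ∨ (r ∨ (r ∨ p)) at some successor in {w2, w4}.
    s ∨ (r ∨ (r ∨ p)) holds at w2, so ◇(s ∨ (r ∨ (r ∨ p))) is true at w0.
Satisfying worlds: {w0, w1, w2, w3, w4}

w0, w1, w2, w3, w4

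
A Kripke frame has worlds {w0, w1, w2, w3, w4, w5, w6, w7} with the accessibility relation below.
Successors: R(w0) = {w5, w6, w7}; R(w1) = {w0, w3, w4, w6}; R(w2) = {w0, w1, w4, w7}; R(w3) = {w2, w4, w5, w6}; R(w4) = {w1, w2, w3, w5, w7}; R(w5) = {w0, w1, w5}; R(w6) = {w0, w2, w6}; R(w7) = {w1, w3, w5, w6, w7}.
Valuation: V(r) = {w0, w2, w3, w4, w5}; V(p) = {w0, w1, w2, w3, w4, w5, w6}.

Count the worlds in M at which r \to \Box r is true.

3

Let φ = r \to \Box r. Evaluate φ at each world:
  w0 (successors {w5, w6, w7}): φ is false.
  w1 (successors {w0, w3, w4, w6}): φ is true.
  w2 (successors {w0, w1, w4, w7}): φ is false.
  w3 (successors {w2, w4, w5, w6}): φ is false.
  w4 (successors {w1, w2, w3, w5, w7}): φ is false.
  w5 (successors {w0, w1, w5}): φ is false.
  w6 (successors {w0, w2, w6}): φ is true.
  w7 (successors {w1, w3, w5, w6, w7}): φ is true.
For instance, at w6:
  At w6: r is false, \Box r is false, so r \to \Box r is true.
    At w6: \Box r requires r at every successor {w0, w2, w6}.
      r fails at w6, so \Box r is false at w6.
Satisfying worlds: {w1, w6, w7}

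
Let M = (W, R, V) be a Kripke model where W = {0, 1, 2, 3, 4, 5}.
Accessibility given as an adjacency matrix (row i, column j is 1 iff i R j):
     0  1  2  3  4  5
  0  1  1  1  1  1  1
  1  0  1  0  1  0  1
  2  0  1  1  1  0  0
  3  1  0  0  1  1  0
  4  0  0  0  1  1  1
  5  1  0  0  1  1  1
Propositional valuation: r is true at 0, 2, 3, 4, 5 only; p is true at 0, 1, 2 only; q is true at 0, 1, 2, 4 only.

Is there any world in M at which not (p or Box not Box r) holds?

Recall that Box ψ holds at a world iff ψ holds at every accessible world, and Dia ψ holds iff ψ holds at some accessible world.
Let φ = not (p or Box not Box r). Evaluate φ at each world:
  0 (successors {0, 1, 2, 3, 4, 5}): φ is false.
  1 (successors {1, 3, 5}): φ is false.
  2 (successors {1, 2, 3}): φ is false.
  3 (successors {0, 3, 4}): φ is true.
  4 (successors {3, 4, 5}): φ is true.
  5 (successors {0, 3, 4, 5}): φ is true.
Detail at 3 (witness):
  At 3: p or Box not Box r is false, so not (p or Box not Box r) is true.
    At 3: p is false, Box not Box r is false, so p or Box not Box r is false.
      At 3: Box not Box r requires not Box r at every successor {0, 3, 4}.
        not Box r fails at 3, so Box not Box r is false at 3.

Yes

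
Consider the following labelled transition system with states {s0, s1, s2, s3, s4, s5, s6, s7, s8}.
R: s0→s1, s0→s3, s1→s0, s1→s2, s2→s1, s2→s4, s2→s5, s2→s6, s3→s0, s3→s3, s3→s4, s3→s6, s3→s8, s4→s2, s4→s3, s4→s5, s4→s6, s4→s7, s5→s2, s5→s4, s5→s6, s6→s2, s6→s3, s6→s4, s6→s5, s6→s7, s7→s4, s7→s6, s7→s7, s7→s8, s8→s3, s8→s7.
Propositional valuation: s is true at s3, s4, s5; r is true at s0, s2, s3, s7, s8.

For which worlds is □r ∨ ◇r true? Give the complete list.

Let φ = □r ∨ ◇r. Evaluate φ at each world:
  s0 (successors {s1, s3}): φ is true.
  s1 (successors {s0, s2}): φ is true.
  s2 (successors {s1, s4, s5, s6}): φ is false.
  s3 (successors {s0, s3, s4, s6, s8}): φ is true.
  s4 (successors {s2, s3, s5, s6, s7}): φ is true.
  s5 (successors {s2, s4, s6}): φ is true.
  s6 (successors {s2, s3, s4, s5, s7}): φ is true.
  s7 (successors {s4, s6, s7, s8}): φ is true.
  s8 (successors {s3, s7}): φ is true.
For instance, at s5:
  At s5: □r is false, ◇r is true, so □r ∨ ◇r is true.
    At s5: □r requires r at every successor {s2, s4, s6}.
      r fails at s4, so □r is false at s5.
    At s5: ◇r requires r at some successor in {s2, s4, s6}.
      r holds at s2, so ◇r is true at s5.
Satisfying worlds: {s0, s1, s3, s4, s5, s6, s7, s8}

s0, s1, s3, s4, s5, s6, s7, s8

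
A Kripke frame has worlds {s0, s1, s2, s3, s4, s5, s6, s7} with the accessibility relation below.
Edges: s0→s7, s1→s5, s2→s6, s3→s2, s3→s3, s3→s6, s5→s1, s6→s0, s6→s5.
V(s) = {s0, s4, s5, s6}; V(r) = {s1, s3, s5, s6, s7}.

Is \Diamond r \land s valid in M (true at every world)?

Recall that \Diamond ψ holds at a world iff ψ holds at some accessible world.
Let φ = \Diamond r \land s. Evaluate φ at each world:
  s0 (successors {s7}): φ is true.
  s1 (successors {s5}): φ is false.
  s2 (successors {s6}): φ is false.
  s3 (successors {s2, s3, s6}): φ is false.
  s4 (successors ∅): φ is false.
  s5 (successors {s1}): φ is true.
  s6 (successors {s0, s5}): φ is true.
  s7 (successors ∅): φ is false.
Detail at s1 (counterexample):
  At s1: \Diamond r is true, s is false, so \Diamond r \land s is false.
    At s1: \Diamond r requires r at some successor in {s5}.
      r holds at s5, so \Diamond r is true at s1.

No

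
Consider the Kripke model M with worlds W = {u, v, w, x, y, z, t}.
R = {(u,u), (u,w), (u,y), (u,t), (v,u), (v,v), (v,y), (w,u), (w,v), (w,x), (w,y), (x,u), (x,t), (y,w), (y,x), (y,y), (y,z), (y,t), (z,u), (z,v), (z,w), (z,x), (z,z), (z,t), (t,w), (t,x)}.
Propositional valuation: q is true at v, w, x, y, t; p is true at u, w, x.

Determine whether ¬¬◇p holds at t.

Yes

Recall that ◇ψ holds at a world iff ψ holds at some accessible world.
At t: ¬◇p is false, so ¬¬◇p is true.
  At t: ◇p is true, so ¬◇p is false.
    At t: ◇p requires p at some successor in {w, x}.
      p holds at w, so ◇p is true at t.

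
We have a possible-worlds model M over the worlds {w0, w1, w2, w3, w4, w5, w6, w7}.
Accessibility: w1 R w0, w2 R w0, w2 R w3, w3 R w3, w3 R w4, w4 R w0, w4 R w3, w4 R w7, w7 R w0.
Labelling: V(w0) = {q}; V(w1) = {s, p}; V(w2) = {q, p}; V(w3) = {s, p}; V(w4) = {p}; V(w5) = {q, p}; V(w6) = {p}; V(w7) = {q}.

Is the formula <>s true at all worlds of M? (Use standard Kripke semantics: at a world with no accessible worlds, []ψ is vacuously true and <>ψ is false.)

No

Let φ = <>s. Evaluate φ at each world:
  w0 (successors ∅): φ is false.
  w1 (successors {w0}): φ is false.
  w2 (successors {w0, w3}): φ is true.
  w3 (successors {w3, w4}): φ is true.
  w4 (successors {w0, w3, w7}): φ is true.
  w5 (successors ∅): φ is false.
  w6 (successors ∅): φ is false.
  w7 (successors {w0}): φ is false.
Detail at w0 (counterexample):
  At w0: no accessible worlds, so <>s is false.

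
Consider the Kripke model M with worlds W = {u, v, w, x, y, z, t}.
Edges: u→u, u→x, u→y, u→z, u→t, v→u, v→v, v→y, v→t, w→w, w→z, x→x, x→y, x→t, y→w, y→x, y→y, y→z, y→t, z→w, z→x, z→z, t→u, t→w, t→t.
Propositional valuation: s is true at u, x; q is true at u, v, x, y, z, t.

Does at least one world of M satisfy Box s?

No

Let φ = Box s. Evaluate φ at each world:
  u (successors {u, x, y, z, t}): φ is false.
  v (successors {u, v, y, t}): φ is false.
  w (successors {w, z}): φ is false.
  x (successors {x, y, t}): φ is false.
  y (successors {w, x, y, z, t}): φ is false.
  z (successors {w, x, z}): φ is false.
  t (successors {u, w, t}): φ is false.
For instance, at u:
  At u: Box s requires s at every successor {u, x, y, z, t}.
    s fails at y, so Box s is false at u.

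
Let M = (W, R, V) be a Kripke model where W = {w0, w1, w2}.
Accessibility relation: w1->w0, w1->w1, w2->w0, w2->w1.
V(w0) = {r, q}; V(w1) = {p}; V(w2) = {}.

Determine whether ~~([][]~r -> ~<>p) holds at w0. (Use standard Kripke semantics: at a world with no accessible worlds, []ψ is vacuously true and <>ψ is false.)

Yes

Recall that []ψ holds at a world iff ψ holds at every accessible world, and <>ψ holds iff ψ holds at some accessible world.
At w0: ~([][]~r -> ~<>p) is false, so ~~([][]~r -> ~<>p) is true.
  At w0: [][]~r -> ~<>p is true, so ~([][]~r -> ~<>p) is false.
    At w0: [][]~r is true, ~<>p is true, so [][]~r -> ~<>p is true.
      At w0: no accessible worlds, so [][]~r holds vacuously.
      At w0: <>p is false, so ~<>p is true.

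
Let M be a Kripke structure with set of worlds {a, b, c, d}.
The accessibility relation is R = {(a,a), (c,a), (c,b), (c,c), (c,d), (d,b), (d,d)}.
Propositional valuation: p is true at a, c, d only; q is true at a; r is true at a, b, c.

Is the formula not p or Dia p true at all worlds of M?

Yes

Let φ = not p or Dia p. Evaluate φ at each world:
  a (successors {a}): φ is true.
  b (successors ∅): φ is true.
  c (successors {a, b, c, d}): φ is true.
  d (successors {b, d}): φ is true.
For instance, at c:
  At c: not p is false, Dia p is true, so not p or Dia p is true.
    At c: Dia p requires p at some successor in {a, b, c, d}.
      p holds at a, so Dia p is true at c.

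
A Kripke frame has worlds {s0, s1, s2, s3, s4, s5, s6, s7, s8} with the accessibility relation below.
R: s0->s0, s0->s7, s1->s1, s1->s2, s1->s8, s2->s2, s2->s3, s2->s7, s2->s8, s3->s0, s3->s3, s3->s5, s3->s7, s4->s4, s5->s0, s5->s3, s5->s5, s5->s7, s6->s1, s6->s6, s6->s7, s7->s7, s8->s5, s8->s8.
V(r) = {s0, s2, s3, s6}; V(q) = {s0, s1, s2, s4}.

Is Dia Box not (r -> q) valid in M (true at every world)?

No

Let φ = Dia Box not (r -> q). Evaluate φ at each world:
  s0 (successors {s0, s7}): φ is false.
  s1 (successors {s1, s2, s8}): φ is false.
  s2 (successors {s2, s3, s7, s8}): φ is false.
  s3 (successors {s0, s3, s5, s7}): φ is false.
  s4 (successors {s4}): φ is false.
  s5 (successors {s0, s3, s5, s7}): φ is false.
  s6 (successors {s1, s6, s7}): φ is false.
  s7 (successors {s7}): φ is false.
  s8 (successors {s5, s8}): φ is false.
Detail at s0 (counterexample):
  At s0: Dia Box not (r -> q) requires Box not (r -> q) at some successor in {s0, s7}.
    At s0: Box not (r -> q) is false.
    At s7: Box not (r -> q) is false.
  So Dia Box not (r -> q) is false at s0.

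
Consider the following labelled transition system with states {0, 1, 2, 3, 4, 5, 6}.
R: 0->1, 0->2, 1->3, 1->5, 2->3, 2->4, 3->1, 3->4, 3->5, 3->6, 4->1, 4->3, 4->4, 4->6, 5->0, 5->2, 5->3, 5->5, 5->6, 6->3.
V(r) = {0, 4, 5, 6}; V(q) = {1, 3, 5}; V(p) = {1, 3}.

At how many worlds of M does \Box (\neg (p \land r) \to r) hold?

Recall that \Box ψ holds at a world iff ψ holds at every accessible world, and \Diamond ψ holds iff ψ holds at some accessible world.
Let φ = \Box (\neg (p \land r) \to r). Evaluate φ at each world:
  0 (successors {1, 2}): φ is false.
  1 (successors {3, 5}): φ is false.
  2 (successors {3, 4}): φ is false.
  3 (successors {1, 4, 5, 6}): φ is false.
  4 (successors {1, 3, 4, 6}): φ is false.
  5 (successors {0, 2, 3, 5, 6}): φ is false.
  6 (successors {3}): φ is false.
For instance, at 3:
  At 3: \Box (\neg (p \land r) \to r) requires \neg (p \land r) \to r at every successor {1, 4, 5, 6}.
    \neg (p \land r) \to r fails at 1, so \Box (\neg (p \land r) \to r) is false at 3.
Satisfying worlds: none.

0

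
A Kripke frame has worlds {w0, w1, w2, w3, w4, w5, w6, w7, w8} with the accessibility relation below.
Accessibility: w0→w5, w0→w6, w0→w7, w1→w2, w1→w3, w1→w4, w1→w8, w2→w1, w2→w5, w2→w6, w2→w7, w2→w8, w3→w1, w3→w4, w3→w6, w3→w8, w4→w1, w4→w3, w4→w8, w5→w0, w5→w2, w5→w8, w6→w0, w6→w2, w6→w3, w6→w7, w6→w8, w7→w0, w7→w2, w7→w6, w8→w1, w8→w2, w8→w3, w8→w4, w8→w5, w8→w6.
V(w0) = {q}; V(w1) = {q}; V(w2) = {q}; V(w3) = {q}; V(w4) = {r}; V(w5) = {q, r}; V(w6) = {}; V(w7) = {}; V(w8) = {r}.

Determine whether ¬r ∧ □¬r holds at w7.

Yes

At w7: ¬r is true, □¬r is true, so ¬r ∧ □¬r is true.
  At w7: □¬r requires ¬r at every successor {w0, w2, w6}.
    At w0: ¬r is true.
    At w2: ¬r is true.
    At w6: ¬r is true.
  So □¬r is true at w7.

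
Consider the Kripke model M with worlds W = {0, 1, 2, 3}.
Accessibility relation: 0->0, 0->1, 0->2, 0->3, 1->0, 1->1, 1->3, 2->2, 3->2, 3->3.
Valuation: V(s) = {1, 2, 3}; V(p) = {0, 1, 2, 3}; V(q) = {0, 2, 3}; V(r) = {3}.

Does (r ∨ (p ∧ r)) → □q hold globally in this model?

Recall that □ψ holds at a world iff ψ holds at every accessible world, and ◇ψ holds iff ψ holds at some accessible world.
Let φ = (r ∨ (p ∧ r)) → □q. Evaluate φ at each world:
  0 (successors {0, 1, 2, 3}): φ is true.
  1 (successors {0, 1, 3}): φ is true.
  2 (successors {2}): φ is true.
  3 (successors {2, 3}): φ is true.
For instance, at 2:
  At 2: r ∨ (p ∧ r) is false, □q is true, so (r ∨ (p ∧ r)) → □q is true.
    At 2: □q requires q at every successor {2}.
      At 2: q is true.
    So □q is true at 2.

Yes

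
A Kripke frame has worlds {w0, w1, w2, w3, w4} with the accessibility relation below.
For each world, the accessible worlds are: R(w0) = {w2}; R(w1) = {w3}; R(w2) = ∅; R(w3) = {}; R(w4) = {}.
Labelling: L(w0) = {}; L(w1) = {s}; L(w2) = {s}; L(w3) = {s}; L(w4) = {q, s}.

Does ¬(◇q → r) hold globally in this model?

No

Let φ = ¬(◇q → r). Evaluate φ at each world:
  w0 (successors {w2}): φ is false.
  w1 (successors {w3}): φ is false.
  w2 (successors ∅): φ is false.
  w3 (successors ∅): φ is false.
  w4 (successors ∅): φ is false.
Detail at w0 (counterexample):
  At w0: ◇q → r is true, so ¬(◇q → r) is false.
    At w0: ◇q is false, r is false, so ◇q → r is true.
      At w0: ◇q requires q at some successor in {w2}.
        At w2: q is false.
      So ◇q is false at w0.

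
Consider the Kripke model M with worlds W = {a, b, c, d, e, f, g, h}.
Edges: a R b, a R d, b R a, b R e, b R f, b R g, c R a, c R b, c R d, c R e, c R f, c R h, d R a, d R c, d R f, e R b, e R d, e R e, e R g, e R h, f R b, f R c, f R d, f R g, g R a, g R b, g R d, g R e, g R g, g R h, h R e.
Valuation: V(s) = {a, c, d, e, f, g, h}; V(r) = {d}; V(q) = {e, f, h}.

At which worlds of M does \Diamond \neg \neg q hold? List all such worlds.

Let φ = \Diamond \neg \neg q. Evaluate φ at each world:
  a (successors {b, d}): φ is false.
  b (successors {a, e, f, g}): φ is true.
  c (successors {a, b, d, e, f, h}): φ is true.
  d (successors {a, c, f}): φ is true.
  e (successors {b, d, e, g, h}): φ is true.
  f (successors {b, c, d, g}): φ is false.
  g (successors {a, b, d, e, g, h}): φ is true.
  h (successors {e}): φ is true.
For instance, at a:
  At a: \Diamond \neg \neg q requires \neg \neg q at some successor in {b, d}.
    At b: \neg \neg q is false.
    At d: \neg \neg q is false.
  So \Diamond \neg \neg q is false at a.
Satisfying worlds: {b, c, d, e, g, h}

b, c, d, e, g, h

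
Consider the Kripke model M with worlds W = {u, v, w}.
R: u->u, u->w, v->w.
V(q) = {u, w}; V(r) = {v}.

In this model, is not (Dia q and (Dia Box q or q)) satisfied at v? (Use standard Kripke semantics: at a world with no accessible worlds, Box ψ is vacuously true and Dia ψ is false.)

No

At v: Dia q and (Dia Box q or q) is true, so not (Dia q and (Dia Box q or q)) is false.
  At v: Dia q is true, Dia Box q or q is true, so Dia q and (Dia Box q or q) is true.
    At v: Dia q requires q at some successor in {w}.
      q holds at w, so Dia q is true at v.
    At v: Dia Box q is true, q is false, so Dia Box q or q is true.
      At v: Dia Box q requires Box q at some successor in {w}.
        Box q holds at w, so Dia Box q is true at v.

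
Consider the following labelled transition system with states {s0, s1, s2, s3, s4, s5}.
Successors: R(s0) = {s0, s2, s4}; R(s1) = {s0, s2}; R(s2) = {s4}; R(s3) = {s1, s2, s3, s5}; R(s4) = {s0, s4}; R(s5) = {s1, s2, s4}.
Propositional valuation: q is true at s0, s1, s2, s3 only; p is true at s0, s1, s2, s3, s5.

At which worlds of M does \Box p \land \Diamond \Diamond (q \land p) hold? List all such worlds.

s1, s3

Recall that \Box ψ holds at a world iff ψ holds at every accessible world, and \Diamond ψ holds iff ψ holds at some accessible world.
Let φ = \Box p \land \Diamond \Diamond (q \land p). Evaluate φ at each world:
  s0 (successors {s0, s2, s4}): φ is false.
  s1 (successors {s0, s2}): φ is true.
  s2 (successors {s4}): φ is false.
  s3 (successors {s1, s2, s3, s5}): φ is true.
  s4 (successors {s0, s4}): φ is false.
  s5 (successors {s1, s2, s4}): φ is false.
For instance, at s4:
  At s4: \Box p is false, \Diamond \Diamond (q \land p) is true, so \Box p \land \Diamond \Diamond (q \land p) is false.
    At s4: \Box p requires p at every successor {s0, s4}.
      p fails at s4, so \Box p is false at s4.
    At s4: \Diamond \Diamond (q \land p) requires \Diamond (q \land p) at some successor in {s0, s4}.
      \Diamond (q \land p) holds at s0, so \Diamond \Diamond (q \land p) is true at s4.
Satisfying worlds: {s1, s3}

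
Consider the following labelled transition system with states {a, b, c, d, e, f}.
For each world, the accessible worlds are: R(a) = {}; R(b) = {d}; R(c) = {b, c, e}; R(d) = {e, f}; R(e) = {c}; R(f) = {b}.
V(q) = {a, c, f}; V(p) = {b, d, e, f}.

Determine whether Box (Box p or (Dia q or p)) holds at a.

Yes

At a: no accessible worlds, so Box (Box p or (Dia q or p)) holds vacuously.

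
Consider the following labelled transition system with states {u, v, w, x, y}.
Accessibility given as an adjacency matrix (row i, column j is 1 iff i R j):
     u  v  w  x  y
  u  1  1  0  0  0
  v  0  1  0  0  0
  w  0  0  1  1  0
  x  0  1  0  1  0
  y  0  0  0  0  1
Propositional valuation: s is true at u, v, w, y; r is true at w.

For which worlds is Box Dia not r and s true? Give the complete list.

u, v, w, y

Recall that Box ψ holds at a world iff ψ holds at every accessible world, and Dia ψ holds iff ψ holds at some accessible world.
Let φ = Box Dia not r and s. Evaluate φ at each world:
  u (successors {u, v}): φ is true.
  v (successors {v}): φ is true.
  w (successors {w, x}): φ is true.
  x (successors {v, x}): φ is false.
  y (successors {y}): φ is true.
For instance, at x:
  At x: Box Dia not r is true, s is false, so Box Dia not r and s is false.
    At x: Box Dia not r requires Dia not r at every successor {v, x}.
      At v: Dia not r is true.
      At x: Dia not r is true.
    So Box Dia not r is true at x.
Satisfying worlds: {u, v, w, y}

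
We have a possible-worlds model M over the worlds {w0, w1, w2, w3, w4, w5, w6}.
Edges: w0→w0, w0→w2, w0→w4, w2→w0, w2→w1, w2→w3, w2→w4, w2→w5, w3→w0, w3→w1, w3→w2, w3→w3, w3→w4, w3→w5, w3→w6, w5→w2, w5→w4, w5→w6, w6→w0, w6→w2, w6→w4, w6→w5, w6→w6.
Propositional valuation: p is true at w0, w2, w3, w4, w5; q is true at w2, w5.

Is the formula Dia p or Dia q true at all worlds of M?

Let φ = Dia p or Dia q. Evaluate φ at each world:
  w0 (successors {w0, w2, w4}): φ is true.
  w1 (successors ∅): φ is false.
  w2 (successors {w0, w1, w3, w4, w5}): φ is true.
  w3 (successors {w0, w1, w2, w3, w4, w5, w6}): φ is true.
  w4 (successors ∅): φ is false.
  w5 (successors {w2, w4, w6}): φ is true.
  w6 (successors {w0, w2, w4, w5, w6}): φ is true.
Detail at w1 (counterexample):
  At w1: Dia p is false, Dia q is false, so Dia p or Dia q is false.
    At w1: no accessible worlds, so Dia p is false.
    At w1: no accessible worlds, so Dia q is false.

No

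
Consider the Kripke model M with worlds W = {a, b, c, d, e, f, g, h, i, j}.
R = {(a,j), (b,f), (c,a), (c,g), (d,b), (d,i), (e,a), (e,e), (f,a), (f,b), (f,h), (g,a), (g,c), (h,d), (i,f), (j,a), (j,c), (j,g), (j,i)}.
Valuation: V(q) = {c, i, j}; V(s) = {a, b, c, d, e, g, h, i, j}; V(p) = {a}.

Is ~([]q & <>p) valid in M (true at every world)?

Yes

Recall that []ψ holds at a world iff ψ holds at every accessible world, and <>ψ holds iff ψ holds at some accessible world.
Let φ = ~([]q & <>p). Evaluate φ at each world:
  a (successors {j}): φ is true.
  b (successors {f}): φ is true.
  c (successors {a, g}): φ is true.
  d (successors {b, i}): φ is true.
  e (successors {a, e}): φ is true.
  f (successors {a, b, h}): φ is true.
  g (successors {a, c}): φ is true.
  h (successors {d}): φ is true.
  i (successors {f}): φ is true.
  j (successors {a, c, g, i}): φ is true.
For instance, at b:
  At b: []q & <>p is false, so ~([]q & <>p) is true.
    At b: []q is false, <>p is false, so []q & <>p is false.
      At b: []q requires q at every successor {f}.
        q fails at f, so []q is false at b.
      At b: <>p requires p at some successor in {f}.
        At f: p is false.
      So <>p is false at b.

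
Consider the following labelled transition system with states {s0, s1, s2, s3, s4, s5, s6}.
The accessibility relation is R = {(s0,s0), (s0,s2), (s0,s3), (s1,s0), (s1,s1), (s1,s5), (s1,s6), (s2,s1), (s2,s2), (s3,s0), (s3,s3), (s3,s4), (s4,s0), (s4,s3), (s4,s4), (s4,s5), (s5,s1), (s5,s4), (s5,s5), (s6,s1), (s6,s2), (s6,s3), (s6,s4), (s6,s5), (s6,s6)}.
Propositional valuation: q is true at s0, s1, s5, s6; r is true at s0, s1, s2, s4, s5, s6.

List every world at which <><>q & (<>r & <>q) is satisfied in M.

s0, s1, s2, s3, s4, s5, s6

Let φ = <><>q & (<>r & <>q). Evaluate φ at each world:
  s0 (successors {s0, s2, s3}): φ is true.
  s1 (successors {s0, s1, s5, s6}): φ is true.
  s2 (successors {s1, s2}): φ is true.
  s3 (successors {s0, s3, s4}): φ is true.
  s4 (successors {s0, s3, s4, s5}): φ is true.
  s5 (successors {s1, s4, s5}): φ is true.
  s6 (successors {s1, s2, s3, s4, s5, s6}): φ is true.
For instance, at s6:
  At s6: <><>q is true, <>r & <>q is true, so <><>q & (<>r & <>q) is true.
    At s6: <><>q requires <>q at some successor in {s1, s2, s3, s4, s5, s6}.
      <>q holds at s1, so <><>q is true at s6.
    At s6: <>r is true, <>q is true, so <>r & <>q is true.
      At s6: <>r requires r at some successor in {s1, s2, s3, s4, s5, s6}.
        r holds at s1, so <>r is true at s6.
      At s6: <>q requires q at some successor in {s1, s2, s3, s4, s5, s6}.
        q holds at s1, so <>q is true at s6.
Satisfying worlds: {s0, s1, s2, s3, s4, s5, s6}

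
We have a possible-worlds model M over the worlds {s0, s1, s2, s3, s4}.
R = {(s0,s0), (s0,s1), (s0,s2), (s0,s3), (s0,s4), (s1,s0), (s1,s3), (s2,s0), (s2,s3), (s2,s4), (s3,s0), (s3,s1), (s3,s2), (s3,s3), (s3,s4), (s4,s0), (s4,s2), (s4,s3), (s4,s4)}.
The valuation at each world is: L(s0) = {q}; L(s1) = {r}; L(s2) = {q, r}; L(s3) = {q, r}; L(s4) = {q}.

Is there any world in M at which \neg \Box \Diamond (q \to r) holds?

No

Let φ = \neg \Box \Diamond (q \to r). Evaluate φ at each world:
  s0 (successors {s0, s1, s2, s3, s4}): φ is false.
  s1 (successors {s0, s3}): φ is false.
  s2 (successors {s0, s3, s4}): φ is false.
  s3 (successors {s0, s1, s2, s3, s4}): φ is false.
  s4 (successors {s0, s2, s3, s4}): φ is false.
For instance, at s3:
  At s3: \Box \Diamond (q \to r) is true, so \neg \Box \Diamond (q \to r) is false.
    At s3: \Box \Diamond (q \to r) requires \Diamond (q \to r) at every successor {s0, s1, s2, s3, s4}.
      At s0: \Diamond (q \to r) is true.
      At s1: \Diamond (q \to r) is true.
      At s2: \Diamond (q \to r) is true.
      At s3: \Diamond (q \to r) is true.
      At s4: \Diamond (q \to r) is true.
    So \Box \Diamond (q \to r) is true at s3.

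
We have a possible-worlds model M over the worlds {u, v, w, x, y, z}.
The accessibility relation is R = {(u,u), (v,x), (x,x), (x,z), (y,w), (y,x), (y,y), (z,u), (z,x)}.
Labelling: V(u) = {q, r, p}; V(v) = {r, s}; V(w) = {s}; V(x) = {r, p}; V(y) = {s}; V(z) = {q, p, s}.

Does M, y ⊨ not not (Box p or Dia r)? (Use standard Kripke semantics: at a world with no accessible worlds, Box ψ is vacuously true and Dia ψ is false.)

Recall that Box ψ holds at a world iff ψ holds at every accessible world, and Dia ψ holds iff ψ holds at some accessible world.
At y: not (Box p or Dia r) is false, so not not (Box p or Dia r) is true.
  At y: Box p or Dia r is true, so not (Box p or Dia r) is false.
    At y: Box p is false, Dia r is true, so Box p or Dia r is true.
      At y: Box p requires p at every successor {w, x, y}.
        p fails at w, so Box p is false at y.
      At y: Dia r requires r at some successor in {w, x, y}.
        r holds at x, so Dia r is true at y.

Yes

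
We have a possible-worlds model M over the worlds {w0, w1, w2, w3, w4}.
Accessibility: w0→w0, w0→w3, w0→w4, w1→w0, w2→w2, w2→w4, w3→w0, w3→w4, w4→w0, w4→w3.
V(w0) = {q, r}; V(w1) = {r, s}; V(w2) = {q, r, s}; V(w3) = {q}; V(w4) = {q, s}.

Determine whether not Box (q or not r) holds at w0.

At w0: Box (q or not r) is true, so not Box (q or not r) is false.
  At w0: Box (q or not r) requires q or not r at every successor {w0, w3, w4}.
    At w0: q or not r is true.
    At w3: q or not r is true.
    At w4: q or not r is true.
  So Box (q or not r) is true at w0.

No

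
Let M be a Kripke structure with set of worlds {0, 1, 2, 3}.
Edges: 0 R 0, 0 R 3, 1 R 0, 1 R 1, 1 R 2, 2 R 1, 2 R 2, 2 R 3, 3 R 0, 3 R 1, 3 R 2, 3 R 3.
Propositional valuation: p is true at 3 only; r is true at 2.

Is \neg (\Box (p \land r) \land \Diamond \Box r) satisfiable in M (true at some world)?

Let φ = \neg (\Box (p \land r) \land \Diamond \Box r). Evaluate φ at each world:
  0 (successors {0, 3}): φ is true.
  1 (successors {0, 1, 2}): φ is true.
  2 (successors {1, 2, 3}): φ is true.
  3 (successors {0, 1, 2, 3}): φ is true.
Detail at 0 (witness):
  At 0: \Box (p \land r) \land \Diamond \Box r is false, so \neg (\Box (p \land r) \land \Diamond \Box r) is true.
    At 0: \Box (p \land r) is false, \Diamond \Box r is false, so \Box (p \land r) \land \Diamond \Box r is false.
      At 0: \Box (p \land r) requires p \land r at every successor {0, 3}.
        p \land r fails at 0, so \Box (p \land r) is false at 0.
      At 0: \Diamond \Box r requires \Box r at some successor in {0, 3}.
        At 0: \Box r is false.
        At 3: \Box r is false.
      So \Diamond \Box r is false at 0.

Yes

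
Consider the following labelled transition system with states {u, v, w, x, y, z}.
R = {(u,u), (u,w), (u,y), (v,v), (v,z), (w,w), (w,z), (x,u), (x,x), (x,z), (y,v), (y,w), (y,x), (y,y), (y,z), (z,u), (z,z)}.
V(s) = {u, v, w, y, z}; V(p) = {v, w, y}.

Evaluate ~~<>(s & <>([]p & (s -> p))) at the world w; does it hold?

No

At w: ~<>(s & <>([]p & (s -> p))) is true, so ~~<>(s & <>([]p & (s -> p))) is false.
  At w: <>(s & <>([]p & (s -> p))) is false, so ~<>(s & <>([]p & (s -> p))) is true.
    At w: <>(s & <>([]p & (s -> p))) requires s & <>([]p & (s -> p)) at some successor in {w, z}.
      At w: s & <>([]p & (s -> p)) is false.
      At z: s & <>([]p & (s -> p)) is false.
    So <>(s & <>([]p & (s -> p))) is false at w.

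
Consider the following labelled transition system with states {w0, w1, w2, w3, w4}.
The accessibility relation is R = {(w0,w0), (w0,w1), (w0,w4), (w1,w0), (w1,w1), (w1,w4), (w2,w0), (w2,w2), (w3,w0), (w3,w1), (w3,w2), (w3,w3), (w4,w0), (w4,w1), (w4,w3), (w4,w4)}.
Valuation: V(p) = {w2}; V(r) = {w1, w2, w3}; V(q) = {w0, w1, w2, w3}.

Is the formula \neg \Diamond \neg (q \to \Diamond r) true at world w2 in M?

Recall that \Diamond ψ holds at a world iff ψ holds at some accessible world.
At w2: \Diamond \neg (q \to \Diamond r) is false, so \neg \Diamond \neg (q \to \Diamond r) is true.
  At w2: \Diamond \neg (q \to \Diamond r) requires \neg (q \to \Diamond r) at some successor in {w0, w2}.
    At w0: \neg (q \to \Diamond r) is false.
    At w2: \neg (q \to \Diamond r) is false.
  So \Diamond \neg (q \to \Diamond r) is false at w2.

Yes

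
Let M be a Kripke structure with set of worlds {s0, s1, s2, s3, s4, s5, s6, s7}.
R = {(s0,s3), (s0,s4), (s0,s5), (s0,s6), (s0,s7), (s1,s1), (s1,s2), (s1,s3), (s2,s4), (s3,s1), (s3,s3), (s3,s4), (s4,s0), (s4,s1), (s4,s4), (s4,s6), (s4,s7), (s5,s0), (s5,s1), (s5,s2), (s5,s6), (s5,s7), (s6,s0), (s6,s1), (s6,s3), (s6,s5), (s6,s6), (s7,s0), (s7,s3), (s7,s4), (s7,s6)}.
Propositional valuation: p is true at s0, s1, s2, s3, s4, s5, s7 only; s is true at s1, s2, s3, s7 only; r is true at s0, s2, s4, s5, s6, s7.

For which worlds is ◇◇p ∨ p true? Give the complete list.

s0, s1, s2, s3, s4, s5, s6, s7

Let φ = ◇◇p ∨ p. Evaluate φ at each world:
  s0 (successors {s3, s4, s5, s6, s7}): φ is true.
  s1 (successors {s1, s2, s3}): φ is true.
  s2 (successors {s4}): φ is true.
  s3 (successors {s1, s3, s4}): φ is true.
  s4 (successors {s0, s1, s4, s6, s7}): φ is true.
  s5 (successors {s0, s1, s2, s6, s7}): φ is true.
  s6 (successors {s0, s1, s3, s5, s6}): φ is true.
  s7 (successors {s0, s3, s4, s6}): φ is true.
For instance, at s1:
  At s1: ◇◇p is true, p is true, so ◇◇p ∨ p is true.
    At s1: ◇◇p requires ◇p at some successor in {s1, s2, s3}.
      ◇p holds at s1, so ◇◇p is true at s1.
Satisfying worlds: {s0, s1, s2, s3, s4, s5, s6, s7}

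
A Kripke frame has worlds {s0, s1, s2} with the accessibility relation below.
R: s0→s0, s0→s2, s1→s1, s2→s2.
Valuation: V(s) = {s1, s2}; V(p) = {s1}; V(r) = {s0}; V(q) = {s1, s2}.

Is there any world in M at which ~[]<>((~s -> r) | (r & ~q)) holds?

No

Let φ = ~[]<>((~s -> r) | (r & ~q)). Evaluate φ at each world:
  s0 (successors {s0, s2}): φ is false.
  s1 (successors {s1}): φ is false.
  s2 (successors {s2}): φ is false.
For instance, at s0:
  At s0: []<>((~s -> r) | (r & ~q)) is true, so ~[]<>((~s -> r) | (r & ~q)) is false.
    At s0: []<>((~s -> r) | (r & ~q)) requires <>((~s -> r) | (r & ~q)) at every successor {s0, s2}.
      At s0: <>((~s -> r) | (r & ~q)) is true.
      At s2: <>((~s -> r) | (r & ~q)) is true.
    So []<>((~s -> r) | (r & ~q)) is true at s0.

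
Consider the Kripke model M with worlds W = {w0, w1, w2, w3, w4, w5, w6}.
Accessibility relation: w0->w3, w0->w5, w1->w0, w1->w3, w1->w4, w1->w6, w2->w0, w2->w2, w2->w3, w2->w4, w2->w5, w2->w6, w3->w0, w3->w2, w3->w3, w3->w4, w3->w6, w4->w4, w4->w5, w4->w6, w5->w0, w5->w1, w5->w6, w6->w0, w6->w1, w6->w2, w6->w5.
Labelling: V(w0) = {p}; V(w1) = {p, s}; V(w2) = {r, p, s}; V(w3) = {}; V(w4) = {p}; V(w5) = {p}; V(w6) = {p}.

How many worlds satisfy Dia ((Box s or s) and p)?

4

Let φ = Dia ((Box s or s) and p). Evaluate φ at each world:
  w0 (successors {w3, w5}): φ is false.
  w1 (successors {w0, w3, w4, w6}): φ is false.
  w2 (successors {w0, w2, w3, w4, w5, w6}): φ is true.
  w3 (successors {w0, w2, w3, w4, w6}): φ is true.
  w4 (successors {w4, w5, w6}): φ is false.
  w5 (successors {w0, w1, w6}): φ is true.
  w6 (successors {w0, w1, w2, w5}): φ is true.
For instance, at w5:
  At w5: Dia ((Box s or s) and p) requires (Box s or s) and p at some successor in {w0, w1, w6}.
    (Box s or s) and p holds at w1, so Dia ((Box s or s) and p) is true at w5.
      At w1: Box s or s is true, p is true, so (Box s or s) and p is true.
Satisfying worlds: {w2, w3, w5, w6}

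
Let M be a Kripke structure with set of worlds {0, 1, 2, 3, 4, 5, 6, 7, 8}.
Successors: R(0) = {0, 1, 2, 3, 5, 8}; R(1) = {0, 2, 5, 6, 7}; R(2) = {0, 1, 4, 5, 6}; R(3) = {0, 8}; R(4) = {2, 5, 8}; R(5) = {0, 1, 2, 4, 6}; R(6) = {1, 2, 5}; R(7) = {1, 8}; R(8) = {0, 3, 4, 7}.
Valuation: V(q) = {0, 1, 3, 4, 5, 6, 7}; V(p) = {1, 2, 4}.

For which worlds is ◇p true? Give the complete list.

Let φ = ◇p. Evaluate φ at each world:
  0 (successors {0, 1, 2, 3, 5, 8}): φ is true.
  1 (successors {0, 2, 5, 6, 7}): φ is true.
  2 (successors {0, 1, 4, 5, 6}): φ is true.
  3 (successors {0, 8}): φ is false.
  4 (successors {2, 5, 8}): φ is true.
  5 (successors {0, 1, 2, 4, 6}): φ is true.
  6 (successors {1, 2, 5}): φ is true.
  7 (successors {1, 8}): φ is true.
  8 (successors {0, 3, 4, 7}): φ is true.
For instance, at 3:
  At 3: ◇p requires p at some successor in {0, 8}.
    At 0: p is false.
    At 8: p is false.
  So ◇p is false at 3.
Satisfying worlds: {0, 1, 2, 4, 5, 6, 7, 8}

0, 1, 2, 4, 5, 6, 7, 8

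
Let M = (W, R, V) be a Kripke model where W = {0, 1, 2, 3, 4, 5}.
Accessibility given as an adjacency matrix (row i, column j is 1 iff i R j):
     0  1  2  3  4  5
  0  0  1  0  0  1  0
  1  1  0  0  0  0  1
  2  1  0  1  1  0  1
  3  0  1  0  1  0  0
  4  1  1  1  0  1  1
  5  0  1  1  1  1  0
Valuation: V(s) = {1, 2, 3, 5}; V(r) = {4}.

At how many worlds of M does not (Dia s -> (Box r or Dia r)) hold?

3

Let φ = not (Dia s -> (Box r or Dia r)). Evaluate φ at each world:
  0 (successors {1, 4}): φ is false.
  1 (successors {0, 5}): φ is true.
  2 (successors {0, 2, 3, 5}): φ is true.
  3 (successors {1, 3}): φ is true.
  4 (successors {0, 1, 2, 4, 5}): φ is false.
  5 (successors {1, 2, 3, 4}): φ is false.
For instance, at 4:
  At 4: Dia s -> (Box r or Dia r) is true, so not (Dia s -> (Box r or Dia r)) is false.
    At 4: Dia s is true, Box r or Dia r is true, so Dia s -> (Box r or Dia r) is true.
      At 4: Dia s requires s at some successor in {0, 1, 2, 4, 5}.
        s holds at 1, so Dia s is true at 4.
      At 4: Box r is false, Dia r is true, so Box r or Dia r is true.
Satisfying worlds: {1, 2, 3}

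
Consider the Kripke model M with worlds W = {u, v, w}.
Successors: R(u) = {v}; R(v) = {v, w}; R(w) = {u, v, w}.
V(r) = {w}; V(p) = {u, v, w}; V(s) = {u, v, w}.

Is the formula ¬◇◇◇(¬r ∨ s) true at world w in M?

No

At w: ◇◇◇(¬r ∨ s) is true, so ¬◇◇◇(¬r ∨ s) is false.
  At w: ◇◇◇(¬r ∨ s) requires ◇◇(¬r ∨ s) at some successor in {u, v, w}.
    ◇◇(¬r ∨ s) holds at u, so ◇◇◇(¬r ∨ s) is true at w.
      At u: ◇◇(¬r ∨ s) requires ◇(¬r ∨ s) at some successor in {v}.
        ◇(¬r ∨ s) holds at v, so ◇◇(¬r ∨ s) is true at u.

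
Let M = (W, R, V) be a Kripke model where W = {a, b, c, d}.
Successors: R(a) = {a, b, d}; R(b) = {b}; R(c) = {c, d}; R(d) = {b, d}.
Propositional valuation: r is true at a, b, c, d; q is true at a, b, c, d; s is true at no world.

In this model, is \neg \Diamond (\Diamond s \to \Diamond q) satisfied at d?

No

At d: \Diamond (\Diamond s \to \Diamond q) is true, so \neg \Diamond (\Diamond s \to \Diamond q) is false.
  At d: \Diamond (\Diamond s \to \Diamond q) requires \Diamond s \to \Diamond q at some successor in {b, d}.
    \Diamond s \to \Diamond q holds at b, so \Diamond (\Diamond s \to \Diamond q) is true at d.
      At b: \Diamond s is false, \Diamond q is true, so \Diamond s \to \Diamond q is true.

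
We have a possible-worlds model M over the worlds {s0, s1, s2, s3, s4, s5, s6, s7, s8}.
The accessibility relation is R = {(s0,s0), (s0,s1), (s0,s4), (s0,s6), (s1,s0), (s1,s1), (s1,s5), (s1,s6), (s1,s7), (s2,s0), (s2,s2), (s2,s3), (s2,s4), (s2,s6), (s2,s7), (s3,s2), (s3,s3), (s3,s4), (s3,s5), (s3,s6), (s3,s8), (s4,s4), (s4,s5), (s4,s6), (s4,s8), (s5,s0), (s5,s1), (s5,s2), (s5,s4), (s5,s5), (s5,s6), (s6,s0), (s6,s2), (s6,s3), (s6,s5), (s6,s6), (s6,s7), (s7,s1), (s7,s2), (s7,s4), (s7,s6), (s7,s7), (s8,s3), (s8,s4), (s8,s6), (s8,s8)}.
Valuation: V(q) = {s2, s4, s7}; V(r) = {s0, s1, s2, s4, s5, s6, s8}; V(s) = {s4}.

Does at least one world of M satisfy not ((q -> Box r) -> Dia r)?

No

Recall that Box ψ holds at a world iff ψ holds at every accessible world, and Dia ψ holds iff ψ holds at some accessible world.
Let φ = not ((q -> Box r) -> Dia r). Evaluate φ at each world:
  s0 (successors {s0, s1, s4, s6}): φ is false.
  s1 (successors {s0, s1, s5, s6, s7}): φ is false.
  s2 (successors {s0, s2, s3, s4, s6, s7}): φ is false.
  s3 (successors {s2, s3, s4, s5, s6, s8}): φ is false.
  s4 (successors {s4, s5, s6, s8}): φ is false.
  s5 (successors {s0, s1, s2, s4, s5, s6}): φ is false.
  s6 (successors {s0, s2, s3, s5, s6, s7}): φ is false.
  s7 (successors {s1, s2, s4, s6, s7}): φ is false.
  s8 (successors {s3, s4, s6, s8}): φ is false.
For instance, at s7:
  At s7: (q -> Box r) -> Dia r is true, so not ((q -> Box r) -> Dia r) is false.
    At s7: q -> Box r is false, Dia r is true, so (q -> Box r) -> Dia r is true.
      At s7: q is true, Box r is false, so q -> Box r is false.
      At s7: Dia r requires r at some successor in {s1, s2, s4, s6, s7}.
        r holds at s1, so Dia r is true at s7.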